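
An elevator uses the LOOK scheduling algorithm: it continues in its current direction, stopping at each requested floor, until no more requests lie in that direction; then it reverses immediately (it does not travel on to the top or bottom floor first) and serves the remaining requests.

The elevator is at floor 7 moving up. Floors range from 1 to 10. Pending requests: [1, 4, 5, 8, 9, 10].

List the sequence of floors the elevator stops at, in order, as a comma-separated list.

Answer: 8, 9, 10, 5, 4, 1

Derivation:
Current: 7, moving UP
Serve above first (ascending): [8, 9, 10]
Then reverse, serve below (descending): [5, 4, 1]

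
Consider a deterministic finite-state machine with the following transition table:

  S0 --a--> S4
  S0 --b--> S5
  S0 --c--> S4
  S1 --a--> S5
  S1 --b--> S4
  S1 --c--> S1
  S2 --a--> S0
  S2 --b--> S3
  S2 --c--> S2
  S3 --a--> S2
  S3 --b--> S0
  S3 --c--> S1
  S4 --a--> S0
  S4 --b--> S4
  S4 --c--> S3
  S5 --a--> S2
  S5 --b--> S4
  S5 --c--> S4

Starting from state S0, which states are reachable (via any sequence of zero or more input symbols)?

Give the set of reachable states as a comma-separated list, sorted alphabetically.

Answer: S0, S1, S2, S3, S4, S5

Derivation:
BFS from S0:
  visit S0: S0--a-->S4 (new), S0--b-->S5 (new), S0--c-->S4 (seen)
  visit S4: S4--a-->S0 (seen), S4--b-->S4 (seen), S4--c-->S3 (new)
  visit S5: S5--a-->S2 (new), S5--b-->S4 (seen), S5--c-->S4 (seen)
  visit S3: S3--a-->S2 (seen), S3--b-->S0 (seen), S3--c-->S1 (new)
  visit S2: S2--a-->S0 (seen), S2--b-->S3 (seen), S2--c-->S2 (seen)
  visit S1: S1--a-->S5 (seen), S1--b-->S4 (seen), S1--c-->S1 (seen)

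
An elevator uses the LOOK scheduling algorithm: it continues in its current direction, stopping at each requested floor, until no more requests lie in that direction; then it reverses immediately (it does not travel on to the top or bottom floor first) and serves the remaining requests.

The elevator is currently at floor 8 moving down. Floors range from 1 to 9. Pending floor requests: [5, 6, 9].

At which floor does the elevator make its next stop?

Answer: 6

Derivation:
Current floor: 8, direction: down
Requests above: [9]
Requests below: [5, 6]
Moving down and requests lie below → nearest below is max([5, 6]) = 6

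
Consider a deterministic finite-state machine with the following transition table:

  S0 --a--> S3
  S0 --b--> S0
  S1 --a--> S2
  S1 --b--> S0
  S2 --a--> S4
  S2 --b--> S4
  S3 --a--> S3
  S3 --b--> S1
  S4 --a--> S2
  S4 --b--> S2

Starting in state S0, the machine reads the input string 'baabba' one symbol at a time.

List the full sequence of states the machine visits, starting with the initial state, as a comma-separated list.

Answer: S0, S0, S3, S3, S1, S0, S3

Derivation:
Start: S0
  read 'b': S0 --b--> S0
  read 'a': S0 --a--> S3
  read 'a': S3 --a--> S3
  read 'b': S3 --b--> S1
  read 'b': S1 --b--> S0
  read 'a': S0 --a--> S3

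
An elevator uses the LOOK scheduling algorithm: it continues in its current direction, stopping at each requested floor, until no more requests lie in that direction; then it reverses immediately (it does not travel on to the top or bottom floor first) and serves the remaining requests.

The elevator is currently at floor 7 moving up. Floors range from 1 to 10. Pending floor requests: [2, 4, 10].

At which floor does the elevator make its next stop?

Answer: 10

Derivation:
Current floor: 7, direction: up
Requests above: [10]
Requests below: [2, 4]
Moving up and requests lie above → nearest above is min([10]) = 10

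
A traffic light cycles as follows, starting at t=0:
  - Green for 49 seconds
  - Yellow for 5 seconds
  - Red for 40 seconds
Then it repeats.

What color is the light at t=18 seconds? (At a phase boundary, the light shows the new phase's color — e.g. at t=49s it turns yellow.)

Answer: green

Derivation:
Cycle length = 49 + 5 + 40 = 94s
t = 18, phase_t = 18 mod 94 = 18
18 < 49 (green end) → GREEN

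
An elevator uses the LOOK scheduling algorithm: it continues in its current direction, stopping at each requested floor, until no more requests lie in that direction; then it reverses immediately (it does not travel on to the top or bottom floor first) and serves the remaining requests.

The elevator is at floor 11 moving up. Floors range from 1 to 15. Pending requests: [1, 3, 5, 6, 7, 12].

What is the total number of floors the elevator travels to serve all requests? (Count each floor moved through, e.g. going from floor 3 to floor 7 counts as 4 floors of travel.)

Answer: 12

Derivation:
Start at floor 11 moving up, LOOK stop order: [12, 7, 6, 5, 3, 1]
  11 → 12: |12-11| = 1, total = 1
  12 → 7: |7-12| = 5, total = 6
  7 → 6: |6-7| = 1, total = 7
  6 → 5: |5-6| = 1, total = 8
  5 → 3: |3-5| = 2, total = 10
  3 → 1: |1-3| = 2, total = 12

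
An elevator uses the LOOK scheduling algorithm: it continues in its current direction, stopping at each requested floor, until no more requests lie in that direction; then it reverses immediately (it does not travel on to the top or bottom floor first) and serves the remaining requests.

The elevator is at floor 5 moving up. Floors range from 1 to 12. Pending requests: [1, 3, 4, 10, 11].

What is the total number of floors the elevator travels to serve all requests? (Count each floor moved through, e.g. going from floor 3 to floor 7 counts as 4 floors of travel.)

Answer: 16

Derivation:
Start at floor 5 moving up, LOOK stop order: [10, 11, 4, 3, 1]
  5 → 10: |10-5| = 5, total = 5
  10 → 11: |11-10| = 1, total = 6
  11 → 4: |4-11| = 7, total = 13
  4 → 3: |3-4| = 1, total = 14
  3 → 1: |1-3| = 2, total = 16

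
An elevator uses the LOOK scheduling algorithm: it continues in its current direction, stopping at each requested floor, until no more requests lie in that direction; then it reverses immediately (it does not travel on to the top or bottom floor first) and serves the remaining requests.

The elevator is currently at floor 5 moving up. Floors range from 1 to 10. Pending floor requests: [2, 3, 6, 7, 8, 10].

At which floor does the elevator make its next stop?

Answer: 6

Derivation:
Current floor: 5, direction: up
Requests above: [6, 7, 8, 10]
Requests below: [2, 3]
Moving up and requests lie above → nearest above is min([6, 7, 8, 10]) = 6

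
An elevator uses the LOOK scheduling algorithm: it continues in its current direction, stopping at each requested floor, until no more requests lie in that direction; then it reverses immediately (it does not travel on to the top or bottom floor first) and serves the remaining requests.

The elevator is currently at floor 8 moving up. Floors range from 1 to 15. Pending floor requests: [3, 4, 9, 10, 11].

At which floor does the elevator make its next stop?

Answer: 9

Derivation:
Current floor: 8, direction: up
Requests above: [9, 10, 11]
Requests below: [3, 4]
Moving up and requests lie above → nearest above is min([9, 10, 11]) = 9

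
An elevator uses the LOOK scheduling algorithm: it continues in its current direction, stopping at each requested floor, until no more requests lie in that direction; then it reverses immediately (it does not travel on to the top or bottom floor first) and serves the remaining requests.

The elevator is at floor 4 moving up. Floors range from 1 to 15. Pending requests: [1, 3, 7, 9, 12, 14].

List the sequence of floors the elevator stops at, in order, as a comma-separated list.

Answer: 7, 9, 12, 14, 3, 1

Derivation:
Current: 4, moving UP
Serve above first (ascending): [7, 9, 12, 14]
Then reverse, serve below (descending): [3, 1]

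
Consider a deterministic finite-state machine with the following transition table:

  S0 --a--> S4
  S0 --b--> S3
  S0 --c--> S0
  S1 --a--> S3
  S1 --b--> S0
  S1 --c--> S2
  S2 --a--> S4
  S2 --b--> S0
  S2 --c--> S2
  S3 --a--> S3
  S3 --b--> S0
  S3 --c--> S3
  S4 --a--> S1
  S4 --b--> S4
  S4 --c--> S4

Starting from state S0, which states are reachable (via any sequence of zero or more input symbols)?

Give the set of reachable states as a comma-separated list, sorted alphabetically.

Answer: S0, S1, S2, S3, S4

Derivation:
BFS from S0:
  visit S0: S0--a-->S4 (new), S0--b-->S3 (new), S0--c-->S0 (seen)
  visit S4: S4--a-->S1 (new), S4--b-->S4 (seen), S4--c-->S4 (seen)
  visit S3: S3--a-->S3 (seen), S3--b-->S0 (seen), S3--c-->S3 (seen)
  visit S1: S1--a-->S3 (seen), S1--b-->S0 (seen), S1--c-->S2 (new)
  visit S2: S2--a-->S4 (seen), S2--b-->S0 (seen), S2--c-->S2 (seen)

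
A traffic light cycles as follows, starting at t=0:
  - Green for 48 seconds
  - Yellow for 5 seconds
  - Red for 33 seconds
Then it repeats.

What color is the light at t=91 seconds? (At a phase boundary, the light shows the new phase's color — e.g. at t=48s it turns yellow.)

Answer: green

Derivation:
Cycle length = 48 + 5 + 33 = 86s
t = 91, phase_t = 91 mod 86 = 5
5 < 48 (green end) → GREEN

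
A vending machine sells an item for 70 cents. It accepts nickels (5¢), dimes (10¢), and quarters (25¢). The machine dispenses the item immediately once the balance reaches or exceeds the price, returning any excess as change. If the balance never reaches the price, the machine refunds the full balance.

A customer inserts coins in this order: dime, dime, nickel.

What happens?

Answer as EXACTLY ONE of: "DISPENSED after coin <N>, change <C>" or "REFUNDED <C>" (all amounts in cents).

Price: 70¢
Coin 1 (dime, 10¢): balance = 10¢
Coin 2 (dime, 10¢): balance = 20¢
Coin 3 (nickel, 5¢): balance = 25¢
All coins inserted, balance 25¢ < price 70¢ → REFUND 25¢

Answer: REFUNDED 25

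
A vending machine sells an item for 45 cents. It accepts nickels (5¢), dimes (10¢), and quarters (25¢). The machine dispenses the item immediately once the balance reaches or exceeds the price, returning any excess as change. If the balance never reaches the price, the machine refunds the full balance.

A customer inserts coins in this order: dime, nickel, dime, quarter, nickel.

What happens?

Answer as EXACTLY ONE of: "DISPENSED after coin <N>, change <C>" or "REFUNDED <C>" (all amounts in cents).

Price: 45¢
Coin 1 (dime, 10¢): balance = 10¢
Coin 2 (nickel, 5¢): balance = 15¢
Coin 3 (dime, 10¢): balance = 25¢
Coin 4 (quarter, 25¢): balance = 50¢
  → balance >= price → DISPENSE, change = 50 - 45 = 5¢

Answer: DISPENSED after coin 4, change 5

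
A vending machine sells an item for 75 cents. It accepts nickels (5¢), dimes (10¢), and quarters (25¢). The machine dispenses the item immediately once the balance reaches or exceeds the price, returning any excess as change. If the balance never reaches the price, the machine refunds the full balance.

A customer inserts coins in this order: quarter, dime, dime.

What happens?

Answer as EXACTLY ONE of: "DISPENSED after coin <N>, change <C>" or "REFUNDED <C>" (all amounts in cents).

Answer: REFUNDED 45

Derivation:
Price: 75¢
Coin 1 (quarter, 25¢): balance = 25¢
Coin 2 (dime, 10¢): balance = 35¢
Coin 3 (dime, 10¢): balance = 45¢
All coins inserted, balance 45¢ < price 75¢ → REFUND 45¢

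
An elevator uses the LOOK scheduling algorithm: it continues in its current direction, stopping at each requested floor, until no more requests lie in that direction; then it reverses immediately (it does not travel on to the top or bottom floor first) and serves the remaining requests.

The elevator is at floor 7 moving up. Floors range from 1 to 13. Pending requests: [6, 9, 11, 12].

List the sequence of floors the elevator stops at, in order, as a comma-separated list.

Current: 7, moving UP
Serve above first (ascending): [9, 11, 12]
Then reverse, serve below (descending): [6]

Answer: 9, 11, 12, 6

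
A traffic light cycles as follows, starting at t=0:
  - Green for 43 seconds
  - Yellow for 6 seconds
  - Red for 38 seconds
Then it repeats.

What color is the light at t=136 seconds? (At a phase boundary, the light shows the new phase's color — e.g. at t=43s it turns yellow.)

Answer: red

Derivation:
Cycle length = 43 + 6 + 38 = 87s
t = 136, phase_t = 136 mod 87 = 49
49 >= 49 → RED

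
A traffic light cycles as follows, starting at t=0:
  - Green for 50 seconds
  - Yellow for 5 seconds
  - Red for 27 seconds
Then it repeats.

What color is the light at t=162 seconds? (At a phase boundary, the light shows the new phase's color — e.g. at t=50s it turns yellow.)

Cycle length = 50 + 5 + 27 = 82s
t = 162, phase_t = 162 mod 82 = 80
80 >= 55 → RED

Answer: red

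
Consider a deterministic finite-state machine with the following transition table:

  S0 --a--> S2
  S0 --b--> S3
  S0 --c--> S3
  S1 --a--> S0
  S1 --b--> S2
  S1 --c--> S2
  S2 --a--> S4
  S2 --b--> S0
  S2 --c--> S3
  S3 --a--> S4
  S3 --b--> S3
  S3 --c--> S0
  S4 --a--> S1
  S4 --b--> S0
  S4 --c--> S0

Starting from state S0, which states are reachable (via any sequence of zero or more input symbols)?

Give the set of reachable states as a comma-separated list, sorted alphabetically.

Answer: S0, S1, S2, S3, S4

Derivation:
BFS from S0:
  visit S0: S0--a-->S2 (new), S0--b-->S3 (new), S0--c-->S3 (seen)
  visit S2: S2--a-->S4 (new), S2--b-->S0 (seen), S2--c-->S3 (seen)
  visit S3: S3--a-->S4 (seen), S3--b-->S3 (seen), S3--c-->S0 (seen)
  visit S4: S4--a-->S1 (new), S4--b-->S0 (seen), S4--c-->S0 (seen)
  visit S1: S1--a-->S0 (seen), S1--b-->S2 (seen), S1--c-->S2 (seen)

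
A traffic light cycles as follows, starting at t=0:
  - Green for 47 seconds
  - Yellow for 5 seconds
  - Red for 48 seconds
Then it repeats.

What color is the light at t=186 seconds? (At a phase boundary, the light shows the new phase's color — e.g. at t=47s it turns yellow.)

Answer: red

Derivation:
Cycle length = 47 + 5 + 48 = 100s
t = 186, phase_t = 186 mod 100 = 86
86 >= 52 → RED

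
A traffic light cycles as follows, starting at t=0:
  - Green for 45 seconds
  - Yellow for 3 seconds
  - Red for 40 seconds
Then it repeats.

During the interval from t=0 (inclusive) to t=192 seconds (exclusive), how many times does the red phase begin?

Answer: 2

Derivation:
Cycle = 45+3+40 = 88s
red phase starts at t = k*88 + 48 for k=0,1,2,...
Need k*88+48 < 192 → k < 1.636
k ∈ {0, ..., 1} → 2 starts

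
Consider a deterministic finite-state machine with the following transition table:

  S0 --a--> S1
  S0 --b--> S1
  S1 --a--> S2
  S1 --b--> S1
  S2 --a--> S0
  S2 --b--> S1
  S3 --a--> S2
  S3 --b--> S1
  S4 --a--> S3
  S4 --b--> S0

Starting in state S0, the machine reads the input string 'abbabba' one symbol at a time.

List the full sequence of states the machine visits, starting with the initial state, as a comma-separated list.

Answer: S0, S1, S1, S1, S2, S1, S1, S2

Derivation:
Start: S0
  read 'a': S0 --a--> S1
  read 'b': S1 --b--> S1
  read 'b': S1 --b--> S1
  read 'a': S1 --a--> S2
  read 'b': S2 --b--> S1
  read 'b': S1 --b--> S1
  read 'a': S1 --a--> S2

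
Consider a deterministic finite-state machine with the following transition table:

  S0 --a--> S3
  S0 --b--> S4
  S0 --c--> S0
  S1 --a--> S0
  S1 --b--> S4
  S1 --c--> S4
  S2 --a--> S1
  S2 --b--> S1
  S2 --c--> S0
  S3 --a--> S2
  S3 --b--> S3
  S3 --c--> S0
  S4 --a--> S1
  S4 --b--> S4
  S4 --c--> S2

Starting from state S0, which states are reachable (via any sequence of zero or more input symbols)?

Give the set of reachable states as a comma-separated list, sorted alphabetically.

Answer: S0, S1, S2, S3, S4

Derivation:
BFS from S0:
  visit S0: S0--a-->S3 (new), S0--b-->S4 (new), S0--c-->S0 (seen)
  visit S3: S3--a-->S2 (new), S3--b-->S3 (seen), S3--c-->S0 (seen)
  visit S4: S4--a-->S1 (new), S4--b-->S4 (seen), S4--c-->S2 (seen)
  visit S2: S2--a-->S1 (seen), S2--b-->S1 (seen), S2--c-->S0 (seen)
  visit S1: S1--a-->S0 (seen), S1--b-->S4 (seen), S1--c-->S4 (seen)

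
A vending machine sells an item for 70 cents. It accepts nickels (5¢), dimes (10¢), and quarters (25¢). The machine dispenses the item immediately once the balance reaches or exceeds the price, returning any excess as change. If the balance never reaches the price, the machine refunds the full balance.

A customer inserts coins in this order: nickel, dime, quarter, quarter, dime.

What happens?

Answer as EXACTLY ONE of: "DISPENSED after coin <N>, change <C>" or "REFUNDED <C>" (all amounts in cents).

Price: 70¢
Coin 1 (nickel, 5¢): balance = 5¢
Coin 2 (dime, 10¢): balance = 15¢
Coin 3 (quarter, 25¢): balance = 40¢
Coin 4 (quarter, 25¢): balance = 65¢
Coin 5 (dime, 10¢): balance = 75¢
  → balance >= price → DISPENSE, change = 75 - 70 = 5¢

Answer: DISPENSED after coin 5, change 5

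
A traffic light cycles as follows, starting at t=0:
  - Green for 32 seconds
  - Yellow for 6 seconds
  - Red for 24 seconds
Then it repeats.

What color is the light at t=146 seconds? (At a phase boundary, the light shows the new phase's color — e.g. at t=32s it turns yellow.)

Cycle length = 32 + 6 + 24 = 62s
t = 146, phase_t = 146 mod 62 = 22
22 < 32 (green end) → GREEN

Answer: green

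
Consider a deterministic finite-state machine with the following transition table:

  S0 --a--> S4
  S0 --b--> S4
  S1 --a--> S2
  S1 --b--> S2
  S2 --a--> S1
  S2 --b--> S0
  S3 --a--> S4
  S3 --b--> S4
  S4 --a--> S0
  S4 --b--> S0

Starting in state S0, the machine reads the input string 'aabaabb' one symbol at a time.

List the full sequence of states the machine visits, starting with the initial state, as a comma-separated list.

Start: S0
  read 'a': S0 --a--> S4
  read 'a': S4 --a--> S0
  read 'b': S0 --b--> S4
  read 'a': S4 --a--> S0
  read 'a': S0 --a--> S4
  read 'b': S4 --b--> S0
  read 'b': S0 --b--> S4

Answer: S0, S4, S0, S4, S0, S4, S0, S4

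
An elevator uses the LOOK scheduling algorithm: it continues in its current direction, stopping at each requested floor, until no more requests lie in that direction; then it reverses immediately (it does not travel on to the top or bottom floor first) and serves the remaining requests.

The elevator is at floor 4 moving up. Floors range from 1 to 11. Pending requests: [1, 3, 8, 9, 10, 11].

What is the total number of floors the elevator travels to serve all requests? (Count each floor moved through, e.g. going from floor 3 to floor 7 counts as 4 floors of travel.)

Answer: 17

Derivation:
Start at floor 4 moving up, LOOK stop order: [8, 9, 10, 11, 3, 1]
  4 → 8: |8-4| = 4, total = 4
  8 → 9: |9-8| = 1, total = 5
  9 → 10: |10-9| = 1, total = 6
  10 → 11: |11-10| = 1, total = 7
  11 → 3: |3-11| = 8, total = 15
  3 → 1: |1-3| = 2, total = 17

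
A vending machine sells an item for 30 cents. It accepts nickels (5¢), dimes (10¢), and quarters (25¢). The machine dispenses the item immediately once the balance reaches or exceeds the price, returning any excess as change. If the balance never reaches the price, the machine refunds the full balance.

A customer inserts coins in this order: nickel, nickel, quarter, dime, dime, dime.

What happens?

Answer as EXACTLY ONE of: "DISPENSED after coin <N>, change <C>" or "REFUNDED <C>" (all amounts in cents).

Answer: DISPENSED after coin 3, change 5

Derivation:
Price: 30¢
Coin 1 (nickel, 5¢): balance = 5¢
Coin 2 (nickel, 5¢): balance = 10¢
Coin 3 (quarter, 25¢): balance = 35¢
  → balance >= price → DISPENSE, change = 35 - 30 = 5¢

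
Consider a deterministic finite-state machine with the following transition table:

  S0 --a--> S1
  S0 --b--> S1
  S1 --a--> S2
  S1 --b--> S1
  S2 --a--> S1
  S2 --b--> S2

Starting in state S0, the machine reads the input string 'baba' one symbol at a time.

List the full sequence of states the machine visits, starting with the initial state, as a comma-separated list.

Answer: S0, S1, S2, S2, S1

Derivation:
Start: S0
  read 'b': S0 --b--> S1
  read 'a': S1 --a--> S2
  read 'b': S2 --b--> S2
  read 'a': S2 --a--> S1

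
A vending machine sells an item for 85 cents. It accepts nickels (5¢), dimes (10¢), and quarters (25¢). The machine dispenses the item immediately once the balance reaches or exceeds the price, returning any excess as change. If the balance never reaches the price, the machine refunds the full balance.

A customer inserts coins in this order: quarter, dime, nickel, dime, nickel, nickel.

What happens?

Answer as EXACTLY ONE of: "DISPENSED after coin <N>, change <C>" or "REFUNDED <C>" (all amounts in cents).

Answer: REFUNDED 60

Derivation:
Price: 85¢
Coin 1 (quarter, 25¢): balance = 25¢
Coin 2 (dime, 10¢): balance = 35¢
Coin 3 (nickel, 5¢): balance = 40¢
Coin 4 (dime, 10¢): balance = 50¢
Coin 5 (nickel, 5¢): balance = 55¢
Coin 6 (nickel, 5¢): balance = 60¢
All coins inserted, balance 60¢ < price 85¢ → REFUND 60¢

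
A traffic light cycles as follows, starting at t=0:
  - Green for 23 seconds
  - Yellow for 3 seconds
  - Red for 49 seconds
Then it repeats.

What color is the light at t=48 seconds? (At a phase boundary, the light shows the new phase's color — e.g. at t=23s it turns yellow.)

Cycle length = 23 + 3 + 49 = 75s
t = 48, phase_t = 48 mod 75 = 48
48 >= 26 → RED

Answer: red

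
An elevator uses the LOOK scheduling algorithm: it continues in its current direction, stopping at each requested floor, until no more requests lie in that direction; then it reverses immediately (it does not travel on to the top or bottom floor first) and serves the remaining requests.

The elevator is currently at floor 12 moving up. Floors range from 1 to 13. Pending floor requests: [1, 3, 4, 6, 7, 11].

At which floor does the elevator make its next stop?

Answer: 11

Derivation:
Current floor: 12, direction: up
Requests above: []
Requests below: [1, 3, 4, 6, 7, 11]
Moving up but no requests above → reverse; nearest below is max([1, 3, 4, 6, 7, 11]) = 11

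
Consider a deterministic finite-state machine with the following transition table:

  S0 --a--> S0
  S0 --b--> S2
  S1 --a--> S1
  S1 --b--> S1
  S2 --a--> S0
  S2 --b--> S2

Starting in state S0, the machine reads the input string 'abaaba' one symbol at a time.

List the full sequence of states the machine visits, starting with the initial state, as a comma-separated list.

Answer: S0, S0, S2, S0, S0, S2, S0

Derivation:
Start: S0
  read 'a': S0 --a--> S0
  read 'b': S0 --b--> S2
  read 'a': S2 --a--> S0
  read 'a': S0 --a--> S0
  read 'b': S0 --b--> S2
  read 'a': S2 --a--> S0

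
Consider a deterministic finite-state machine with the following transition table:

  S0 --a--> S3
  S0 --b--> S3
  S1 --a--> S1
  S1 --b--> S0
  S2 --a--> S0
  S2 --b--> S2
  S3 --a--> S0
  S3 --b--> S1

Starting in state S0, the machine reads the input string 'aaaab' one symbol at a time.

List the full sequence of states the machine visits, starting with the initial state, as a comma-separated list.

Start: S0
  read 'a': S0 --a--> S3
  read 'a': S3 --a--> S0
  read 'a': S0 --a--> S3
  read 'a': S3 --a--> S0
  read 'b': S0 --b--> S3

Answer: S0, S3, S0, S3, S0, S3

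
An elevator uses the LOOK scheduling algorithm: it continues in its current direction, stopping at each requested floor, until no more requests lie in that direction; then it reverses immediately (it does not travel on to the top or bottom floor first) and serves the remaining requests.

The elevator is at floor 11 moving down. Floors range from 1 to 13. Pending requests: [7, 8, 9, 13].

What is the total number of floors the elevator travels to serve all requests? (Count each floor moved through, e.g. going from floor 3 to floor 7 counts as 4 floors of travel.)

Answer: 10

Derivation:
Start at floor 11 moving down, LOOK stop order: [9, 8, 7, 13]
  11 → 9: |9-11| = 2, total = 2
  9 → 8: |8-9| = 1, total = 3
  8 → 7: |7-8| = 1, total = 4
  7 → 13: |13-7| = 6, total = 10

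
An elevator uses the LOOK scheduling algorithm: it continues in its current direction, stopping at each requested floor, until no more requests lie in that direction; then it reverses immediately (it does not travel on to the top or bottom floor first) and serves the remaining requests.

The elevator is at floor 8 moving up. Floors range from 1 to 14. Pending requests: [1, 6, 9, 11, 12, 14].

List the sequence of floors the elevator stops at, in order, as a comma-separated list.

Current: 8, moving UP
Serve above first (ascending): [9, 11, 12, 14]
Then reverse, serve below (descending): [6, 1]

Answer: 9, 11, 12, 14, 6, 1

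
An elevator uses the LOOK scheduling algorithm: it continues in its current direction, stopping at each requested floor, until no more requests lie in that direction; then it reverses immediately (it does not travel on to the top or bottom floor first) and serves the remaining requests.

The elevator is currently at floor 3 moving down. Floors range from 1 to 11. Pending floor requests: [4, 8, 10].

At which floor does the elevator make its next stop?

Current floor: 3, direction: down
Requests above: [4, 8, 10]
Requests below: []
Moving down but no requests below → reverse; nearest above is min([4, 8, 10]) = 4

Answer: 4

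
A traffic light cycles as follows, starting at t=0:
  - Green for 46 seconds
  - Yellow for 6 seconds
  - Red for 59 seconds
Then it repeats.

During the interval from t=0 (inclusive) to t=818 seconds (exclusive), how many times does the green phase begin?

Cycle = 46+6+59 = 111s
green phase starts at t = k*111 + 0 for k=0,1,2,...
Need k*111+0 < 818 → k < 7.369
k ∈ {0, ..., 7} → 8 starts

Answer: 8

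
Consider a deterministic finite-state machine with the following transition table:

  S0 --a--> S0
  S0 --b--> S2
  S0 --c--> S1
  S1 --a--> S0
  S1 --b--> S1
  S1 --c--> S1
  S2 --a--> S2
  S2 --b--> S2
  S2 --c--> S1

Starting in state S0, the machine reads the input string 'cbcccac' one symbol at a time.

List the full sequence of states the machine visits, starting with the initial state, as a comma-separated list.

Answer: S0, S1, S1, S1, S1, S1, S0, S1

Derivation:
Start: S0
  read 'c': S0 --c--> S1
  read 'b': S1 --b--> S1
  read 'c': S1 --c--> S1
  read 'c': S1 --c--> S1
  read 'c': S1 --c--> S1
  read 'a': S1 --a--> S0
  read 'c': S0 --c--> S1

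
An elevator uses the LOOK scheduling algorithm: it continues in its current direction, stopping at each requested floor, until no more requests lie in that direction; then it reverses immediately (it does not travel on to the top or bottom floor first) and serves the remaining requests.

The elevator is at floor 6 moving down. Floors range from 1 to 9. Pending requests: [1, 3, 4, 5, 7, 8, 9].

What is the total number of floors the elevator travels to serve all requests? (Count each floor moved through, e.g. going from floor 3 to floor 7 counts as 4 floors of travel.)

Start at floor 6 moving down, LOOK stop order: [5, 4, 3, 1, 7, 8, 9]
  6 → 5: |5-6| = 1, total = 1
  5 → 4: |4-5| = 1, total = 2
  4 → 3: |3-4| = 1, total = 3
  3 → 1: |1-3| = 2, total = 5
  1 → 7: |7-1| = 6, total = 11
  7 → 8: |8-7| = 1, total = 12
  8 → 9: |9-8| = 1, total = 13

Answer: 13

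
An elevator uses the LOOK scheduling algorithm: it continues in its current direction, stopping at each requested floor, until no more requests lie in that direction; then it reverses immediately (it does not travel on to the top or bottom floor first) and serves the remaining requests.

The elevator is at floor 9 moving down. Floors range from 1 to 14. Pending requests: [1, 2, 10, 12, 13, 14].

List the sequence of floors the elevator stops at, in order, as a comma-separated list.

Current: 9, moving DOWN
Serve below first (descending): [2, 1]
Then reverse, serve above (ascending): [10, 12, 13, 14]

Answer: 2, 1, 10, 12, 13, 14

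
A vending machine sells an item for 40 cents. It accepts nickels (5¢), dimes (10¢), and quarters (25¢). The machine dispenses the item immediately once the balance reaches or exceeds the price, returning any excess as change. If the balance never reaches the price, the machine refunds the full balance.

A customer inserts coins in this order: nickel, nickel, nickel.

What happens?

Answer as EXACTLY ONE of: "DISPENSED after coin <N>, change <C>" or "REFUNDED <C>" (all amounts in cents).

Price: 40¢
Coin 1 (nickel, 5¢): balance = 5¢
Coin 2 (nickel, 5¢): balance = 10¢
Coin 3 (nickel, 5¢): balance = 15¢
All coins inserted, balance 15¢ < price 40¢ → REFUND 15¢

Answer: REFUNDED 15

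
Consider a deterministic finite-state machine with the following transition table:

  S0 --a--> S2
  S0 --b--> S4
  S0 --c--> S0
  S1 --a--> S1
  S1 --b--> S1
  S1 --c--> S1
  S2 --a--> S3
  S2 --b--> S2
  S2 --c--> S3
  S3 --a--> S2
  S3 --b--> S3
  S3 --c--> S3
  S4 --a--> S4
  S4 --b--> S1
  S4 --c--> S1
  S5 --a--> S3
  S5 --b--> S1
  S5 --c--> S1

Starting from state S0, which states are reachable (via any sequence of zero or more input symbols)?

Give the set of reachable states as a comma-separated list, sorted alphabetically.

Answer: S0, S1, S2, S3, S4

Derivation:
BFS from S0:
  visit S0: S0--a-->S2 (new), S0--b-->S4 (new), S0--c-->S0 (seen)
  visit S2: S2--a-->S3 (new), S2--b-->S2 (seen), S2--c-->S3 (seen)
  visit S4: S4--a-->S4 (seen), S4--b-->S1 (new), S4--c-->S1 (seen)
  visit S3: S3--a-->S2 (seen), S3--b-->S3 (seen), S3--c-->S3 (seen)
  visit S1: S1--a-->S1 (seen), S1--b-->S1 (seen), S1--c-->S1 (seen)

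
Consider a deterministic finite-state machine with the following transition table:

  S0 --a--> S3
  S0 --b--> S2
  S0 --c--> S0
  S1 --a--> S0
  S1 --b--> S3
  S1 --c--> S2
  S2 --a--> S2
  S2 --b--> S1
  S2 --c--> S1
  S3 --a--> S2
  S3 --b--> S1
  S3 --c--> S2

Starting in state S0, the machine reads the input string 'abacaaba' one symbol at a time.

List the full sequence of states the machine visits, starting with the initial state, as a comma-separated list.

Answer: S0, S3, S1, S0, S0, S3, S2, S1, S0

Derivation:
Start: S0
  read 'a': S0 --a--> S3
  read 'b': S3 --b--> S1
  read 'a': S1 --a--> S0
  read 'c': S0 --c--> S0
  read 'a': S0 --a--> S3
  read 'a': S3 --a--> S2
  read 'b': S2 --b--> S1
  read 'a': S1 --a--> S0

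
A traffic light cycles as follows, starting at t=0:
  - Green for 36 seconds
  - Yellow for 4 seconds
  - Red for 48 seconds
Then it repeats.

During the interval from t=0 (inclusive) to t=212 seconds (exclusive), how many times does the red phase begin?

Cycle = 36+4+48 = 88s
red phase starts at t = k*88 + 40 for k=0,1,2,...
Need k*88+40 < 212 → k < 1.955
k ∈ {0, ..., 1} → 2 starts

Answer: 2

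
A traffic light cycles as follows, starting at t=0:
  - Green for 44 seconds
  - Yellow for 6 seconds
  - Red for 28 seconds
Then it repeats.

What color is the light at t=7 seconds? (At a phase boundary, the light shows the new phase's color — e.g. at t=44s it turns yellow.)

Cycle length = 44 + 6 + 28 = 78s
t = 7, phase_t = 7 mod 78 = 7
7 < 44 (green end) → GREEN

Answer: green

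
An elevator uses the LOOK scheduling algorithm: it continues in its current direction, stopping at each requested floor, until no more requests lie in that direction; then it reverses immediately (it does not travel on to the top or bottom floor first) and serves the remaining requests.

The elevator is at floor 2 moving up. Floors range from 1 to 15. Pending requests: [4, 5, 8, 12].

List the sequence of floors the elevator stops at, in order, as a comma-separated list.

Current: 2, moving UP
Serve above first (ascending): [4, 5, 8, 12]
Then reverse, serve below (descending): []

Answer: 4, 5, 8, 12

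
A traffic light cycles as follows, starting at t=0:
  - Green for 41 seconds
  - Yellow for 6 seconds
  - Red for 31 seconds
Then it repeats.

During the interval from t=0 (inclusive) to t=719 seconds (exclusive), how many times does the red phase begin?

Answer: 9

Derivation:
Cycle = 41+6+31 = 78s
red phase starts at t = k*78 + 47 for k=0,1,2,...
Need k*78+47 < 719 → k < 8.615
k ∈ {0, ..., 8} → 9 starts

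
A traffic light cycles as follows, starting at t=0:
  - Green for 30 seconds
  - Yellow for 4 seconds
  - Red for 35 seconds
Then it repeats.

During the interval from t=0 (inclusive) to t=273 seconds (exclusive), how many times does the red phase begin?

Answer: 4

Derivation:
Cycle = 30+4+35 = 69s
red phase starts at t = k*69 + 34 for k=0,1,2,...
Need k*69+34 < 273 → k < 3.464
k ∈ {0, ..., 3} → 4 starts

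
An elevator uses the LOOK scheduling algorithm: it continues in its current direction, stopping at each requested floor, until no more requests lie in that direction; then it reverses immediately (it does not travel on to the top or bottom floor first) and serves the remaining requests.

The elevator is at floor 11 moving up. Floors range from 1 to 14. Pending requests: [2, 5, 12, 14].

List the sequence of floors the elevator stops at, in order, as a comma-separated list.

Answer: 12, 14, 5, 2

Derivation:
Current: 11, moving UP
Serve above first (ascending): [12, 14]
Then reverse, serve below (descending): [5, 2]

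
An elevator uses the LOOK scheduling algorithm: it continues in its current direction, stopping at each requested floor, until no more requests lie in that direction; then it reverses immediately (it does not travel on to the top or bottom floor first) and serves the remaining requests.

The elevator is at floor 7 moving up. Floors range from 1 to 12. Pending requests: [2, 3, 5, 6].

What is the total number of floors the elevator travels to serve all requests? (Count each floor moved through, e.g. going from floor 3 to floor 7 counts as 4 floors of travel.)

Answer: 5

Derivation:
Start at floor 7 moving up, LOOK stop order: [6, 5, 3, 2]
  7 → 6: |6-7| = 1, total = 1
  6 → 5: |5-6| = 1, total = 2
  5 → 3: |3-5| = 2, total = 4
  3 → 2: |2-3| = 1, total = 5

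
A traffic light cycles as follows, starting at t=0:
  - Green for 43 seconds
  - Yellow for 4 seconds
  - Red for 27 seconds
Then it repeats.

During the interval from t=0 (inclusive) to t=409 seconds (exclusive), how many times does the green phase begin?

Cycle = 43+4+27 = 74s
green phase starts at t = k*74 + 0 for k=0,1,2,...
Need k*74+0 < 409 → k < 5.527
k ∈ {0, ..., 5} → 6 starts

Answer: 6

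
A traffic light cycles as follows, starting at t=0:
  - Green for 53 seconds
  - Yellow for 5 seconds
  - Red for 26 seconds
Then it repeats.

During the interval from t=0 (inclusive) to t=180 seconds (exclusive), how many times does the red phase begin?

Answer: 2

Derivation:
Cycle = 53+5+26 = 84s
red phase starts at t = k*84 + 58 for k=0,1,2,...
Need k*84+58 < 180 → k < 1.452
k ∈ {0, ..., 1} → 2 starts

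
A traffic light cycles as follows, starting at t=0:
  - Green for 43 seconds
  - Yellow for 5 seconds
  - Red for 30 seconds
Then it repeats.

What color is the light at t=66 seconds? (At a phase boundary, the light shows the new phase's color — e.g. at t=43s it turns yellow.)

Cycle length = 43 + 5 + 30 = 78s
t = 66, phase_t = 66 mod 78 = 66
66 >= 48 → RED

Answer: red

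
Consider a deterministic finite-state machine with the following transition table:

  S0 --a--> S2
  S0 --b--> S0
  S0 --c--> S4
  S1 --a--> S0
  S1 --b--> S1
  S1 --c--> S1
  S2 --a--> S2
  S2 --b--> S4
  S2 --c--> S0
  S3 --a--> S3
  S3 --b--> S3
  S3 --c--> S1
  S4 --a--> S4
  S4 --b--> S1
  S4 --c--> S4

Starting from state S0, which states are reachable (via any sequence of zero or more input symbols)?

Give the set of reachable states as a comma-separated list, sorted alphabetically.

BFS from S0:
  visit S0: S0--a-->S2 (new), S0--b-->S0 (seen), S0--c-->S4 (new)
  visit S2: S2--a-->S2 (seen), S2--b-->S4 (seen), S2--c-->S0 (seen)
  visit S4: S4--a-->S4 (seen), S4--b-->S1 (new), S4--c-->S4 (seen)
  visit S1: S1--a-->S0 (seen), S1--b-->S1 (seen), S1--c-->S1 (seen)

Answer: S0, S1, S2, S4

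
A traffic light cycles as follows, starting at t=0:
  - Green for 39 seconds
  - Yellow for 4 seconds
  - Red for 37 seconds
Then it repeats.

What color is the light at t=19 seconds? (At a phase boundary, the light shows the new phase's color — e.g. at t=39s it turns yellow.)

Cycle length = 39 + 4 + 37 = 80s
t = 19, phase_t = 19 mod 80 = 19
19 < 39 (green end) → GREEN

Answer: green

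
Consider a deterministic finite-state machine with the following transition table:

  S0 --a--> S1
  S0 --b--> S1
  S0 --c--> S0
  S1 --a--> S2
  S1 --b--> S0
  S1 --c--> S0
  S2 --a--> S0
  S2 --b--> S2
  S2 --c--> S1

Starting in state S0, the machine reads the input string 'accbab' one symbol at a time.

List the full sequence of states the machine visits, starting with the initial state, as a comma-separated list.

Start: S0
  read 'a': S0 --a--> S1
  read 'c': S1 --c--> S0
  read 'c': S0 --c--> S0
  read 'b': S0 --b--> S1
  read 'a': S1 --a--> S2
  read 'b': S2 --b--> S2

Answer: S0, S1, S0, S0, S1, S2, S2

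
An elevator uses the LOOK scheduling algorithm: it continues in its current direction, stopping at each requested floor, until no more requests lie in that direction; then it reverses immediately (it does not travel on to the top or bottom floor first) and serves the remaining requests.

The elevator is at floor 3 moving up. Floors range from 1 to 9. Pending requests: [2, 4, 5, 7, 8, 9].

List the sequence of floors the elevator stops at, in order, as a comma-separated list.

Answer: 4, 5, 7, 8, 9, 2

Derivation:
Current: 3, moving UP
Serve above first (ascending): [4, 5, 7, 8, 9]
Then reverse, serve below (descending): [2]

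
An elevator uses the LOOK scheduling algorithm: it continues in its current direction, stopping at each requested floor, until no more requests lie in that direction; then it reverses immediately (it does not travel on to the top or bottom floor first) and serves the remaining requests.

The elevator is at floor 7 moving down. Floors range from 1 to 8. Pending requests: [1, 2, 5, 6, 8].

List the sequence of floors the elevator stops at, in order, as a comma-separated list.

Current: 7, moving DOWN
Serve below first (descending): [6, 5, 2, 1]
Then reverse, serve above (ascending): [8]

Answer: 6, 5, 2, 1, 8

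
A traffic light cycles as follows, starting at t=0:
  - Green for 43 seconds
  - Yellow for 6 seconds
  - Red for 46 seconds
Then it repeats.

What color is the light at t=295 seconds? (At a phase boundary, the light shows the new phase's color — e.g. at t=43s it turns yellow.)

Answer: green

Derivation:
Cycle length = 43 + 6 + 46 = 95s
t = 295, phase_t = 295 mod 95 = 10
10 < 43 (green end) → GREEN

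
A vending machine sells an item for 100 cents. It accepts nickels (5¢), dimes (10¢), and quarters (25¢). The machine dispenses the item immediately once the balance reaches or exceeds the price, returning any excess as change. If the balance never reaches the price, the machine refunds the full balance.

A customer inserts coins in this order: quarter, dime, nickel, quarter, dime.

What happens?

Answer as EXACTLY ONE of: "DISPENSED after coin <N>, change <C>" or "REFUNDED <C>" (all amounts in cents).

Answer: REFUNDED 75

Derivation:
Price: 100¢
Coin 1 (quarter, 25¢): balance = 25¢
Coin 2 (dime, 10¢): balance = 35¢
Coin 3 (nickel, 5¢): balance = 40¢
Coin 4 (quarter, 25¢): balance = 65¢
Coin 5 (dime, 10¢): balance = 75¢
All coins inserted, balance 75¢ < price 100¢ → REFUND 75¢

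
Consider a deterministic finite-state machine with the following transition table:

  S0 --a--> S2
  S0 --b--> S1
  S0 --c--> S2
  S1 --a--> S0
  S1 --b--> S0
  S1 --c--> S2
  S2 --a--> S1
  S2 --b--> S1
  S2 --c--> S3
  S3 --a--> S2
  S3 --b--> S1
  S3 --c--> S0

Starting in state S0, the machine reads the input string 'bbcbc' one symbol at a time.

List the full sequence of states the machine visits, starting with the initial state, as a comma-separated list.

Start: S0
  read 'b': S0 --b--> S1
  read 'b': S1 --b--> S0
  read 'c': S0 --c--> S2
  read 'b': S2 --b--> S1
  read 'c': S1 --c--> S2

Answer: S0, S1, S0, S2, S1, S2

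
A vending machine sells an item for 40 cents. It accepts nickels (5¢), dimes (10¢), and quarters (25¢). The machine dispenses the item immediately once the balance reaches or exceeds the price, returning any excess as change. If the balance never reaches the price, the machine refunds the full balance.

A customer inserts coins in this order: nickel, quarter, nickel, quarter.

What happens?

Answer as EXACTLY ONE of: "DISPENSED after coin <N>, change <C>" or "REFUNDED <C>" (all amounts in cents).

Price: 40¢
Coin 1 (nickel, 5¢): balance = 5¢
Coin 2 (quarter, 25¢): balance = 30¢
Coin 3 (nickel, 5¢): balance = 35¢
Coin 4 (quarter, 25¢): balance = 60¢
  → balance >= price → DISPENSE, change = 60 - 40 = 20¢

Answer: DISPENSED after coin 4, change 20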